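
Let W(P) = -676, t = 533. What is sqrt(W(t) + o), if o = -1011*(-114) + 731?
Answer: sqrt(115309) ≈ 339.57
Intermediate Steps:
o = 115985 (o = 115254 + 731 = 115985)
sqrt(W(t) + o) = sqrt(-676 + 115985) = sqrt(115309)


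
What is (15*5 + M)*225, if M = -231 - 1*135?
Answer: -65475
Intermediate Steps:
M = -366 (M = -231 - 135 = -366)
(15*5 + M)*225 = (15*5 - 366)*225 = (75 - 366)*225 = -291*225 = -65475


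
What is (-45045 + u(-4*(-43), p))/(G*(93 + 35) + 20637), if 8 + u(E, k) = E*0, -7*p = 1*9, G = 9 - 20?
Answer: -45053/19229 ≈ -2.3430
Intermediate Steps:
G = -11
p = -9/7 ≈ -1.2857
u(E, k) = -8 (u(E, k) = -8 + E*0 = -8 + 0 = -8)
(-45045 + u(-4*(-43), p))/(G*(93 + 35) + 20637) = (-45045 - 8)/(-11*(93 + 35) + 20637) = -45053/(-11*128 + 20637) = -45053/(-1408 + 20637) = -45053/19229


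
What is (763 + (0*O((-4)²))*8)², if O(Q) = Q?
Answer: 582169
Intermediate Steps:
(763 + (0*O((-4)²))*8)² = (763 + (0*(-4)²)*8)² = (763 + (0*16)*8)² = (763 + 0*8)² = (763 + 0)² = 763² = 582169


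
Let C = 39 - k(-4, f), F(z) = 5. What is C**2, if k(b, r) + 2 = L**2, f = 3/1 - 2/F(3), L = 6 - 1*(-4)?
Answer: 3481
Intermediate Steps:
L = 10 (L = 6 + 4 = 10)
f = 13/5 (f = 3/1 - 2/5 = 3*1 - 2*1/5 = 3 - 2/5 = 13/5 ≈ 2.6000)
k(b, r) = 98 (k(b, r) = -2 + 10**2 = -2 + 100 = 98)
C = -59 (C = 39 - 1*98 = 39 - 98 = -59)
C**2 = (-59)**2 = 3481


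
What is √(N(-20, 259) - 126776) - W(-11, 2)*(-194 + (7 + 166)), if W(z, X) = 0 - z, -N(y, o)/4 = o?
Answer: 231 + 2*I*√31953 ≈ 231.0 + 357.51*I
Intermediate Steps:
N(y, o) = -4*o
W(z, X) = -z
√(N(-20, 259) - 126776) - W(-11, 2)*(-194 + (7 + 166)) = √(-4*259 - 126776) - (-1*(-11))*(-194 + (7 + 166)) = √(-1036 - 126776) - 11*(-194 + 173) = √(-127812) - 11*(-21) = 2*I*√31953 - 1*(-231) = 2*I*√31953 + 231 = 231 + 2*I*√31953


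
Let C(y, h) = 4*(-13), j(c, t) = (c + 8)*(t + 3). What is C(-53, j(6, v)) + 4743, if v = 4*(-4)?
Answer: 4691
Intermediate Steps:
v = -16
j(c, t) = (3 + t)*(8 + c) (j(c, t) = (8 + c)*(3 + t) = (3 + t)*(8 + c))
C(y, h) = -52
C(-53, j(6, v)) + 4743 = -52 + 4743 = 4691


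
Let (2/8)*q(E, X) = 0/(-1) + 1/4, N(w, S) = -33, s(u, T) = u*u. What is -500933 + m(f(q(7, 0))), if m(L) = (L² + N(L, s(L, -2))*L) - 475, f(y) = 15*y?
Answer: -501678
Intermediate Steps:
s(u, T) = u²
q(E, X) = 1 (q(E, X) = 4*(0/(-1) + 1/4) = 4*(0*(-1) + 1*(¼)) = 4*(0 + ¼) = 4*(¼) = 1)
m(L) = -475 + L² - 33*L (m(L) = (L² - 33*L) - 475 = -475 + L² - 33*L)
-500933 + m(f(q(7, 0))) = -500933 + (-475 + (15*1)² - 495) = -500933 + (-475 + 15² - 33*15) = -500933 + (-475 + 225 - 495) = -500933 - 745 = -501678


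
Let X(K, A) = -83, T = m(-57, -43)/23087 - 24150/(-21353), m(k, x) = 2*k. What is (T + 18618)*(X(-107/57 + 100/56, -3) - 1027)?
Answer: -10188463029648660/492976711 ≈ -2.0667e+7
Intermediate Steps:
T = 555116808/492976711 (T = (2*(-57))/23087 - 24150/(-21353) = -114*1/23087 - 24150*(-1/21353) = -114/23087 + 24150/21353 = 555116808/492976711 ≈ 1.1261)
(T + 18618)*(X(-107/57 + 100/56, -3) - 1027) = (555116808/492976711 + 18618)*(-83 - 1027) = (9178795522206/492976711)*(-1110) = -10188463029648660/492976711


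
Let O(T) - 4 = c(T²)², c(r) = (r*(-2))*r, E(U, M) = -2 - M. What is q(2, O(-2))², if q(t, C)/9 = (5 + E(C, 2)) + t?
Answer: 729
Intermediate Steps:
c(r) = -2*r² (c(r) = (-2*r)*r = -2*r²)
O(T) = 4 + 4*T⁸ (O(T) = 4 + (-2*T⁴)² = 4 + 4*T⁸)
q(t, C) = 9 + 9*t (q(t, C) = 9*((5 + (-2 - 1*2)) + t) = 9*((5 + (-2 - 2)) + t) = 9*((5 - 4) + t) = 9*(1 + t) = 9 + 9*t)
q(2, O(-2))² = (9 + 9*2)² = (9 + 18)² = 27² = 729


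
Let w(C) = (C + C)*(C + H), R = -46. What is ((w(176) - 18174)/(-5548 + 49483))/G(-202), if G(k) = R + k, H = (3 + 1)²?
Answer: -1647/363196 ≈ -0.0045347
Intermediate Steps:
H = 16 (H = 4² = 16)
G(k) = -46 + k
w(C) = 2*C*(16 + C) (w(C) = (C + C)*(C + 16) = (2*C)*(16 + C) = 2*C*(16 + C))
((w(176) - 18174)/(-5548 + 49483))/G(-202) = ((2*176*(16 + 176) - 18174)/(-5548 + 49483))/(-46 - 202) = ((2*176*192 - 18174)/43935)/(-248) = ((67584 - 18174)*(1/43935))*(-1/248) = (49410*(1/43935))*(-1/248) = (3294/2929)*(-1/248) = -1647/363196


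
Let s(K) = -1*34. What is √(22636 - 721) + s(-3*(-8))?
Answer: -34 + 3*√2435 ≈ 114.04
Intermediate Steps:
s(K) = -34
√(22636 - 721) + s(-3*(-8)) = √(22636 - 721) - 34 = √21915 - 34 = 3*√2435 - 34 = -34 + 3*√2435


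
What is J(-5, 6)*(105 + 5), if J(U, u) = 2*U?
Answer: -1100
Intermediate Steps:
J(-5, 6)*(105 + 5) = (2*(-5))*(105 + 5) = -10*110 = -1100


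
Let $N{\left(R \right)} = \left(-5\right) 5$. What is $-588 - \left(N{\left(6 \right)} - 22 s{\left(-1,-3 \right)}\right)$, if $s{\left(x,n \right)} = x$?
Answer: $-585$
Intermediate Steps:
$N{\left(R \right)} = -25$
$-588 - \left(N{\left(6 \right)} - 22 s{\left(-1,-3 \right)}\right) = -588 - \left(-25 - -22\right) = -588 - \left(-25 + 22\right) = -588 - -3 = -588 + 3 = -585$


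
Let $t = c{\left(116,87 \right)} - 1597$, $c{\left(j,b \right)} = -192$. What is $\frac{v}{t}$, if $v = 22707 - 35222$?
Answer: $\frac{12515}{1789} \approx 6.9955$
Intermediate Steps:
$v = -12515$ ($v = 22707 - 35222 = -12515$)
$t = -1789$ ($t = -192 - 1597 = -1789$)
$\frac{v}{t} = - \frac{12515}{-1789} = \left(-12515\right) \left(- \frac{1}{1789}\right) = \frac{12515}{1789}$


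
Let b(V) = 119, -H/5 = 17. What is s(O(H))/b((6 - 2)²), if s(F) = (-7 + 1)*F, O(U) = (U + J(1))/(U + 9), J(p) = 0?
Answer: -15/266 ≈ -0.056391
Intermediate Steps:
H = -85 (H = -5*17 = -85)
O(U) = U/(9 + U) (O(U) = (U + 0)/(U + 9) = U/(9 + U))
s(F) = -6*F
s(O(H))/b((6 - 2)²) = -(-510)/(9 - 85)/119 = -(-510)/(-76)*(1/119) = -(-510)*(-1)/76*(1/119) = -6*85/76*(1/119) = -255/38*1/119 = -15/266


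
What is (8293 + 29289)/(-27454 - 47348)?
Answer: -18791/37401 ≈ -0.50242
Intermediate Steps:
(8293 + 29289)/(-27454 - 47348) = 37582/(-74802) = 37582*(-1/74802) = -18791/37401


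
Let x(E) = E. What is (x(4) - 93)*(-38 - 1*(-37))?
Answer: 89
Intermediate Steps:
(x(4) - 93)*(-38 - 1*(-37)) = (4 - 93)*(-38 - 1*(-37)) = -89*(-38 + 37) = -89*(-1) = 89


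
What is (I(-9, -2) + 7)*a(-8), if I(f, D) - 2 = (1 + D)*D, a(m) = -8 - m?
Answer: 0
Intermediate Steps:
I(f, D) = 2 + D*(1 + D) (I(f, D) = 2 + (1 + D)*D = 2 + D*(1 + D))
(I(-9, -2) + 7)*a(-8) = ((2 - 2 + (-2)**2) + 7)*(-8 - 1*(-8)) = ((2 - 2 + 4) + 7)*(-8 + 8) = (4 + 7)*0 = 11*0 = 0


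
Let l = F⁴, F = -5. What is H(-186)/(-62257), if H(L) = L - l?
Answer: 811/62257 ≈ 0.013027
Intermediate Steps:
l = 625 (l = (-5)⁴ = 625)
H(L) = -625 + L (H(L) = L - 1*625 = L - 625 = -625 + L)
H(-186)/(-62257) = (-625 - 186)/(-62257) = -811*(-1/62257) = 811/62257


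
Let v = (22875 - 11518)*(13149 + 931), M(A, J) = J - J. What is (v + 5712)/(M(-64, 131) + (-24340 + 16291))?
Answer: -159912272/8049 ≈ -19867.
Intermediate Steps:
M(A, J) = 0
v = 159906560 (v = 11357*14080 = 159906560)
(v + 5712)/(M(-64, 131) + (-24340 + 16291)) = (159906560 + 5712)/(0 + (-24340 + 16291)) = 159912272/(0 - 8049) = 159912272/(-8049) = 159912272*(-1/8049) = -159912272/8049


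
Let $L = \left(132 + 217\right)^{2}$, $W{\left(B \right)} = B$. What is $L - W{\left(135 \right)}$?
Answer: $121666$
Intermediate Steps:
$L = 121801$ ($L = 349^{2} = 121801$)
$L - W{\left(135 \right)} = 121801 - 135 = 121666$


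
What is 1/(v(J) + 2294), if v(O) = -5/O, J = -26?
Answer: 26/59649 ≈ 0.00043588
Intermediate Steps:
1/(v(J) + 2294) = 1/(-5/(-26) + 2294) = 1/(-5*(-1/26) + 2294) = 1/(5/26 + 2294) = 1/(59649/26) = 26/59649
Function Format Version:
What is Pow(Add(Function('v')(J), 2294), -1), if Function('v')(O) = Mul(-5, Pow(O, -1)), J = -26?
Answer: Rational(26, 59649) ≈ 0.00043588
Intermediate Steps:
Pow(Add(Function('v')(J), 2294), -1) = Pow(Add(Mul(-5, Pow(-26, -1)), 2294), -1) = Pow(Add(Mul(-5, Rational(-1, 26)), 2294), -1) = Pow(Add(Rational(5, 26), 2294), -1) = Pow(Rational(59649, 26), -1) = Rational(26, 59649)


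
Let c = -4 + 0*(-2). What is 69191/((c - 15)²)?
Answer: 69191/361 ≈ 191.66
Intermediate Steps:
c = -4 (c = -4 + 0 = -4)
69191/((c - 15)²) = 69191/((-4 - 15)²) = 69191/((-19)²) = 69191/361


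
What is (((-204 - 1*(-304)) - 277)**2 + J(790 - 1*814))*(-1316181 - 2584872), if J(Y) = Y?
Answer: -122122464165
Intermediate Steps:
(((-204 - 1*(-304)) - 277)**2 + J(790 - 1*814))*(-1316181 - 2584872) = (((-204 - 1*(-304)) - 277)**2 + (790 - 1*814))*(-1316181 - 2584872) = (((-204 + 304) - 277)**2 + (790 - 814))*(-3901053) = ((100 - 277)**2 - 24)*(-3901053) = ((-177)**2 - 24)*(-3901053) = (31329 - 24)*(-3901053) = 31305*(-3901053) = -122122464165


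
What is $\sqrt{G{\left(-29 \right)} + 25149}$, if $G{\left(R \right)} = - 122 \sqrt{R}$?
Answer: $\sqrt{25149 - 122 i \sqrt{29}} \approx 158.6 - 2.071 i$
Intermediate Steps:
$\sqrt{G{\left(-29 \right)} + 25149} = \sqrt{- 122 \sqrt{-29} + 25149} = \sqrt{- 122 i \sqrt{29} + 25149} = \sqrt{25149 - 122 i \sqrt{29}}$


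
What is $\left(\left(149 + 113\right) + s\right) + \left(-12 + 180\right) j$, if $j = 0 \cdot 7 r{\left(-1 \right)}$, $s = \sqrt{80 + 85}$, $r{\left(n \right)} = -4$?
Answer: $262 + \sqrt{165} \approx 274.85$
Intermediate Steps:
$s = \sqrt{165} \approx 12.845$
$j = 0$ ($j = 0 \cdot 7 \left(-4\right) = 0 \left(-4\right) = 0$)
$\left(\left(149 + 113\right) + s\right) + \left(-12 + 180\right) j = \left(\left(149 + 113\right) + \sqrt{165}\right) + \left(-12 + 180\right) 0 = \left(262 + \sqrt{165}\right) + 168 \cdot 0 = \left(262 + \sqrt{165}\right) + 0 = 262 + \sqrt{165}$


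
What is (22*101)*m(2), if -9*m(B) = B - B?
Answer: 0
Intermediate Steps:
m(B) = 0 (m(B) = -(B - B)/9 = -⅑*0 = 0)
(22*101)*m(2) = (22*101)*0 = 2222*0 = 0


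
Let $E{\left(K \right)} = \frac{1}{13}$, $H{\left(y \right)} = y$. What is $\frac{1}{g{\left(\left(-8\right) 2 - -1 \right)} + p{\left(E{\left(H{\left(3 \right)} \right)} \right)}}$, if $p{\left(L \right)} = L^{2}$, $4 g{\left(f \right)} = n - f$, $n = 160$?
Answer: $\frac{676}{29579} \approx 0.022854$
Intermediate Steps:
$E{\left(K \right)} = \frac{1}{13}$
$g{\left(f \right)} = 40 - \frac{f}{4}$ ($g{\left(f \right)} = \frac{160 - f}{4} = 40 - \frac{f}{4}$)
$\frac{1}{g{\left(\left(-8\right) 2 - -1 \right)} + p{\left(E{\left(H{\left(3 \right)} \right)} \right)}} = \frac{1}{\left(40 - \frac{\left(-8\right) 2 - -1}{4}\right) + \left(\frac{1}{13}\right)^{2}} = \frac{1}{\left(40 - \frac{-16 + \left(-1 + 2\right)}{4}\right) + \frac{1}{169}} = \frac{1}{\left(40 - \frac{-16 + 1}{4}\right) + \frac{1}{169}} = \frac{1}{\left(40 - - \frac{15}{4}\right) + \frac{1}{169}} = \frac{1}{\left(40 + \frac{15}{4}\right) + \frac{1}{169}} = \frac{1}{\frac{175}{4} + \frac{1}{169}} = \frac{1}{\frac{29579}{676}} = \frac{676}{29579}$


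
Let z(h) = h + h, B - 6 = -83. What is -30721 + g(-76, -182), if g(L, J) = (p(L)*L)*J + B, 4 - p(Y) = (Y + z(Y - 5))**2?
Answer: -783475278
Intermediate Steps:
B = -77 (B = 6 - 83 = -77)
z(h) = 2*h
p(Y) = 4 - (-10 + 3*Y)**2 (p(Y) = 4 - (Y + 2*(Y - 5))**2 = 4 - (Y + 2*(-5 + Y))**2 = 4 - (Y + (-10 + 2*Y))**2 = 4 - (-10 + 3*Y)**2)
g(L, J) = -77 + J*L*(4 - (-10 + 3*L)**2) (g(L, J) = ((4 - (-10 + 3*L)**2)*L)*J - 77 = (L*(4 - (-10 + 3*L)**2))*J - 77 = J*L*(4 - (-10 + 3*L)**2) - 77 = -77 + J*L*(4 - (-10 + 3*L)**2))
-30721 + g(-76, -182) = -30721 + (-77 - 1*(-182)*(-76)*(-4 + (-10 + 3*(-76))**2)) = -30721 + (-77 - 1*(-182)*(-76)*(-4 + (-10 - 228)**2)) = -30721 + (-77 - 1*(-182)*(-76)*(-4 + (-238)**2)) = -30721 + (-77 - 1*(-182)*(-76)*(-4 + 56644)) = -30721 + (-77 - 1*(-182)*(-76)*56640) = -30721 + (-77 - 783444480) = -30721 - 783444557 = -783475278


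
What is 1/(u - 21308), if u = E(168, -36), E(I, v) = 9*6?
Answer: -1/21254 ≈ -4.7050e-5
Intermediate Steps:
E(I, v) = 54
u = 54
1/(u - 21308) = 1/(54 - 21308) = 1/(-21254) = -1/21254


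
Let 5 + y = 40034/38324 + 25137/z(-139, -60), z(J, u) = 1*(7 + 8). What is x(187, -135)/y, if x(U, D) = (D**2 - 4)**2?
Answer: 31809383816210/160179433 ≈ 1.9859e+5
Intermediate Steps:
z(J, u) = 15 (z(J, u) = 1*15 = 15)
x(U, D) = (-4 + D**2)**2
y = 160179433/95810 (y = -5 + (40034/38324 + 25137/15) = -5 + (40034*(1/38324) + 25137*(1/15)) = -5 + (20017/19162 + 8379/5) = -5 + 160658483/95810 = 160179433/95810 ≈ 1671.8)
x(187, -135)/y = (-4 + (-135)**2)**2/(160179433/95810) = (-4 + 18225)**2*(95810/160179433) = 18221**2*(95810/160179433) = 332004841*(95810/160179433) = 31809383816210/160179433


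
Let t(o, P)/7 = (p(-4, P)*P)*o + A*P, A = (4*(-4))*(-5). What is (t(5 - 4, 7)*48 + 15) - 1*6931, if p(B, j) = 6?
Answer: 195356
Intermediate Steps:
A = 80 (A = -16*(-5) = 80)
t(o, P) = 560*P + 42*P*o (t(o, P) = 7*((6*P)*o + 80*P) = 7*(6*P*o + 80*P) = 7*(80*P + 6*P*o) = 560*P + 42*P*o)
(t(5 - 4, 7)*48 + 15) - 1*6931 = ((14*7*(40 + 3*(5 - 4)))*48 + 15) - 1*6931 = ((14*7*(40 + 3*1))*48 + 15) - 6931 = ((14*7*(40 + 3))*48 + 15) - 6931 = ((14*7*43)*48 + 15) - 6931 = (4214*48 + 15) - 6931 = (202272 + 15) - 6931 = 202287 - 6931 = 195356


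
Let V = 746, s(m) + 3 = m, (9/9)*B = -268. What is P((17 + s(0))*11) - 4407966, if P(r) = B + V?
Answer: -4407488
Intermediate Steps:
B = -268
s(m) = -3 + m
P(r) = 478 (P(r) = -268 + 746 = 478)
P((17 + s(0))*11) - 4407966 = 478 - 4407966 = -4407488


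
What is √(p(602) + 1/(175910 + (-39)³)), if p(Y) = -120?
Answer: I*√1631215237129/116591 ≈ 10.954*I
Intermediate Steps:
√(p(602) + 1/(175910 + (-39)³)) = √(-120 + 1/(175910 + (-39)³)) = √(-120 + 1/(175910 - 59319)) = √(-120 + 1/116591) = √(-13990919/116591) = I*√1631215237129/116591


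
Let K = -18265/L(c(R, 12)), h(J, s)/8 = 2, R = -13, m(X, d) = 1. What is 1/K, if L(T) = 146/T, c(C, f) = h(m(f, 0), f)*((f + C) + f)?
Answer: -73/1607320 ≈ -4.5417e-5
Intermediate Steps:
h(J, s) = 16 (h(J, s) = 8*2 = 16)
c(C, f) = 16*C + 32*f (c(C, f) = 16*((f + C) + f) = 16*((C + f) + f) = 16*(C + 2*f) = 16*C + 32*f)
K = -1607320/73 (K = -18265/(146/(16*(-13) + 32*12)) = -18265/(146/(-208 + 384)) = -18265/(146/176) = -18265/(146*(1/176)) = -18265/73/88 = -18265*88/73 = -1607320/73 ≈ -22018.)
1/K = 1/(-1607320/73) = -73/1607320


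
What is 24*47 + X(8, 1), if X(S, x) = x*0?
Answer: 1128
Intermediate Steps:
X(S, x) = 0
24*47 + X(8, 1) = 24*47 + 0 = 1128 + 0 = 1128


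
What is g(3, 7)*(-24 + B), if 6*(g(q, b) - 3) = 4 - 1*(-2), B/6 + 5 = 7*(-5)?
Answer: -1056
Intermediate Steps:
B = -240 (B = -30 + 6*(7*(-5)) = -30 + 6*(-35) = -30 - 210 = -240)
g(q, b) = 4 (g(q, b) = 3 + (4 - 1*(-2))/6 = 3 + (4 + 2)/6 = 3 + (⅙)*6 = 3 + 1 = 4)
g(3, 7)*(-24 + B) = 4*(-24 - 240) = 4*(-264) = -1056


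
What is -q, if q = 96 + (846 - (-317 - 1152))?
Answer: -2411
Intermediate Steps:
q = 2411 (q = 96 + (846 - 1*(-1469)) = 96 + (846 + 1469) = 96 + 2315 = 2411)
-q = -1*2411 = -2411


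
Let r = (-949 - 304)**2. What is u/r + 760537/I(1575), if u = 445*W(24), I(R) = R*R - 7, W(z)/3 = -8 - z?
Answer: 155439704839/556370369366 ≈ 0.27938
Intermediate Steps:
W(z) = -24 - 3*z (W(z) = 3*(-8 - z) = -24 - 3*z)
I(R) = -7 + R**2 (I(R) = R**2 - 7 = -7 + R**2)
u = -42720 (u = 445*(-24 - 3*24) = 445*(-24 - 72) = 445*(-96) = -42720)
r = 1570009 (r = (-1253)**2 = 1570009)
u/r + 760537/I(1575) = -42720/1570009 + 760537/(-7 + 1575**2) = -42720*1/1570009 + 760537/(-7 + 2480625) = -42720/1570009 + 760537/2480618 = 155439704839/556370369366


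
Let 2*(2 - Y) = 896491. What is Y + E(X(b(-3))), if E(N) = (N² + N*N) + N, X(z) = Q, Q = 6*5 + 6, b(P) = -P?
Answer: -891231/2 ≈ -4.4562e+5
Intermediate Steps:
Y = -896487/2 (Y = 2 - ½*896491 = 2 - 896491/2 = -896487/2 ≈ -4.4824e+5)
Q = 36 (Q = 30 + 6 = 36)
X(z) = 36
E(N) = N + 2*N² (E(N) = (N² + N²) + N = 2*N² + N = N + 2*N²)
Y + E(X(b(-3))) = -896487/2 + 36*(1 + 2*36) = -896487/2 + 36*(1 + 72) = -896487/2 + 36*73 = -896487/2 + 2628 = -891231/2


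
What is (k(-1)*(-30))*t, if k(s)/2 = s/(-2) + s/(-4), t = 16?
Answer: -720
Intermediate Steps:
k(s) = -3*s/2 (k(s) = 2*(s/(-2) + s/(-4)) = 2*(s*(-½) + s*(-¼)) = 2*(-s/2 - s/4) = 2*(-3*s/4) = -3*s/2)
(k(-1)*(-30))*t = (-3/2*(-1)*(-30))*16 = ((3/2)*(-30))*16 = -45*16 = -720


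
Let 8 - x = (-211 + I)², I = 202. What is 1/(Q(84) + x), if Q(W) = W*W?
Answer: 1/6983 ≈ 0.00014320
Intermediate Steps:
Q(W) = W²
x = -73 (x = 8 - (-211 + 202)² = 8 - 1*(-9)² = 8 - 1*81 = 8 - 81 = -73)
1/(Q(84) + x) = 1/(84² - 73) = 1/(7056 - 73) = 1/6983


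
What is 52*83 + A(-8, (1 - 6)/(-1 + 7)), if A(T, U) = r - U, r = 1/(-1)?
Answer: 25895/6 ≈ 4315.8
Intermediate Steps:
r = -1 (r = 1*(-1) = -1)
A(T, U) = -1 - U
52*83 + A(-8, (1 - 6)/(-1 + 7)) = 52*83 + (-1 - (1 - 6)/(-1 + 7)) = 4316 + (-1 - (-5)/6) = 4316 + (-1 - 1*(-5/6)) = 4316 + (-1 + 5/6) = 4316 - 1/6 = 25895/6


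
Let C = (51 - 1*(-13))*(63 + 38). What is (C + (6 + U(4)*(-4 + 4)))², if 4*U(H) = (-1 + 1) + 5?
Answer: 41860900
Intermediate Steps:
U(H) = 5/4 (U(H) = ((-1 + 1) + 5)/4 = (0 + 5)/4 = (¼)*5 = 5/4)
C = 6464 (C = (51 + 13)*101 = 64*101 = 6464)
(C + (6 + U(4)*(-4 + 4)))² = (6464 + (6 + 5*(-4 + 4)/4))² = (6464 + (6 + (5/4)*0))² = (6464 + (6 + 0))² = (6464 + 6)² = 6470² = 41860900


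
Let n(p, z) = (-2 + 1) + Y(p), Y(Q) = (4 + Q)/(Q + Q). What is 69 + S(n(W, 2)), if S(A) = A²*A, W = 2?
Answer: 553/8 ≈ 69.125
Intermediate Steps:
Y(Q) = (4 + Q)/(2*Q) (Y(Q) = (4 + Q)/((2*Q)) = (4 + Q)*(1/(2*Q)) = (4 + Q)/(2*Q))
n(p, z) = -1 + (4 + p)/(2*p) (n(p, z) = (-2 + 1) + (4 + p)/(2*p) = -1 + (4 + p)/(2*p))
S(A) = A³
69 + S(n(W, 2)) = 69 + ((½)*(4 - 1*2)/2)³ = 69 + ((½)*(½)*(4 - 2))³ = 69 + ((½)*(½)*2)³ = 69 + (½)³ = 69 + ⅛ = 553/8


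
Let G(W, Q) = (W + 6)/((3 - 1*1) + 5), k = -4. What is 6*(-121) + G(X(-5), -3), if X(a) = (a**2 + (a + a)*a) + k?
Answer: -715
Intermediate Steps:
X(a) = -4 + 3*a**2 (X(a) = (a**2 + (a + a)*a) - 4 = (a**2 + (2*a)*a) - 4 = (a**2 + 2*a**2) - 4 = 3*a**2 - 4 = -4 + 3*a**2)
G(W, Q) = 6/7 + W/7 (G(W, Q) = (6 + W)/((3 - 1) + 5) = (6 + W)/(2 + 5) = (6 + W)/7 = (6 + W)*(1/7) = 6/7 + W/7)
6*(-121) + G(X(-5), -3) = 6*(-121) + (6/7 + (-4 + 3*(-5)**2)/7) = -726 + (6/7 + (-4 + 3*25)/7) = -726 + (6/7 + (-4 + 75)/7) = -726 + (6/7 + (1/7)*71) = -726 + (6/7 + 71/7) = -726 + 11 = -715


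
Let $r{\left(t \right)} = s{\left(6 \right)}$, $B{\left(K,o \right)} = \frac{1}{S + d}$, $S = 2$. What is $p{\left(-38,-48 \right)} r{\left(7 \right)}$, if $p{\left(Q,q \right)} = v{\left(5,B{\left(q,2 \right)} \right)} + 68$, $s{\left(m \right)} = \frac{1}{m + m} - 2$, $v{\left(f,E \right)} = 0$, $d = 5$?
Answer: $- \frac{391}{3} \approx -130.33$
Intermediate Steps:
$B{\left(K,o \right)} = \frac{1}{7}$ ($B{\left(K,o \right)} = \frac{1}{2 + 5} = \frac{1}{7}$)
$s{\left(m \right)} = -2 + \frac{1}{2 m}$ ($s{\left(m \right)} = \frac{1}{2 m} - 2 = -2 + \frac{1}{2 m}$)
$r{\left(t \right)} = - \frac{23}{12}$ ($r{\left(t \right)} = -2 + \frac{1}{2 \cdot 6} = -2 + \frac{1}{2} \cdot \frac{1}{6} = -2 + \frac{1}{12} = - \frac{23}{12}$)
$p{\left(Q,q \right)} = 68$ ($p{\left(Q,q \right)} = 0 + 68 = 68$)
$p{\left(-38,-48 \right)} r{\left(7 \right)} = 68 \left(- \frac{23}{12}\right) = - \frac{391}{3}$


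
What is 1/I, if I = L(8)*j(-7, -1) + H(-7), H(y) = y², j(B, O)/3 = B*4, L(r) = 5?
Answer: -1/371 ≈ -0.0026954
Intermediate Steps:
j(B, O) = 12*B (j(B, O) = 3*(B*4) = 3*(4*B) = 12*B)
I = -371 (I = 5*(12*(-7)) + (-7)² = 5*(-84) + 49 = -420 + 49 = -371)
1/I = 1/(-371) = -1/371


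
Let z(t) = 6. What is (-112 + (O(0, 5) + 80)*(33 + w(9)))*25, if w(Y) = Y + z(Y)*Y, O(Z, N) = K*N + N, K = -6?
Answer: 129200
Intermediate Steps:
O(Z, N) = -5*N (O(Z, N) = -6*N + N = -5*N)
w(Y) = 7*Y (w(Y) = Y + 6*Y = 7*Y)
(-112 + (O(0, 5) + 80)*(33 + w(9)))*25 = (-112 + (-5*5 + 80)*(33 + 7*9))*25 = (-112 + (-25 + 80)*(33 + 63))*25 = (-112 + 55*96)*25 = (-112 + 5280)*25 = 5168*25 = 129200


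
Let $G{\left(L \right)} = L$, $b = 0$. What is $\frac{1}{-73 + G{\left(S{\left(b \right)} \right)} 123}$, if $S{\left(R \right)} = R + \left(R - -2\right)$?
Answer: $\frac{1}{173} \approx 0.0057803$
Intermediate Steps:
$S{\left(R \right)} = 2 + 2 R$ ($S{\left(R \right)} = R + \left(R + 2\right) = R + \left(2 + R\right) = 2 + 2 R$)
$\frac{1}{-73 + G{\left(S{\left(b \right)} \right)} 123} = \frac{1}{-73 + \left(2 + 2 \cdot 0\right) 123} = \frac{1}{-73 + \left(2 + 0\right) 123} = \frac{1}{-73 + 2 \cdot 123} = \frac{1}{-73 + 246} = \frac{1}{173}$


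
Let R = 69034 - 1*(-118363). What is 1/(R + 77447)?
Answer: 1/264844 ≈ 3.7758e-6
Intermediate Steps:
R = 187397 (R = 69034 + 118363 = 187397)
1/(R + 77447) = 1/(187397 + 77447) = 1/264844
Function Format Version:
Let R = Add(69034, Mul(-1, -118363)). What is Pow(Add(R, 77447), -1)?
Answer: Rational(1, 264844) ≈ 3.7758e-6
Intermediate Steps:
R = 187397 (R = Add(69034, 118363) = 187397)
Pow(Add(R, 77447), -1) = Pow(Add(187397, 77447), -1) = Pow(264844, -1) = Rational(1, 264844)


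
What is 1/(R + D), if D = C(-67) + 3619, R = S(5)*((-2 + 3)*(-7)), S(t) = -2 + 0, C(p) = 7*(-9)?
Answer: 1/3570 ≈ 0.00028011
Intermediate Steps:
C(p) = -63
S(t) = -2
R = 14 (R = -2*(-2 + 3)*(-7) = -2*(-7) = 14)
D = 3556 (D = -63 + 3619 = 3556)
1/(R + D) = 1/(14 + 3556) = 1/3570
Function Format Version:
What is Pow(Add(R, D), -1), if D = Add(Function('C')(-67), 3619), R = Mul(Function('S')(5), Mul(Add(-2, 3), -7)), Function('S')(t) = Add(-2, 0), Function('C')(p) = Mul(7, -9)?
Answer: Rational(1, 3570) ≈ 0.00028011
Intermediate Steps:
Function('C')(p) = -63
Function('S')(t) = -2
R = 14 (R = Mul(-2, Mul(Add(-2, 3), -7)) = Mul(-2, Mul(1, -7)) = Mul(-2, -7) = 14)
D = 3556 (D = Add(-63, 3619) = 3556)
Pow(Add(R, D), -1) = Pow(Add(14, 3556), -1) = Pow(3570, -1) = Rational(1, 3570)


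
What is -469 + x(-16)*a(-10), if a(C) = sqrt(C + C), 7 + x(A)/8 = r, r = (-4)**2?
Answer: -469 + 144*I*sqrt(5) ≈ -469.0 + 321.99*I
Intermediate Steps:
r = 16
x(A) = 72 (x(A) = -56 + 8*16 = -56 + 128 = 72)
a(C) = sqrt(2)*sqrt(C) (a(C) = sqrt(2*C) = sqrt(2)*sqrt(C))
-469 + x(-16)*a(-10) = -469 + 72*(sqrt(2)*sqrt(-10)) = -469 + 72*(sqrt(2)*(I*sqrt(10))) = -469 + 72*(2*I*sqrt(5)) = -469 + 144*I*sqrt(5)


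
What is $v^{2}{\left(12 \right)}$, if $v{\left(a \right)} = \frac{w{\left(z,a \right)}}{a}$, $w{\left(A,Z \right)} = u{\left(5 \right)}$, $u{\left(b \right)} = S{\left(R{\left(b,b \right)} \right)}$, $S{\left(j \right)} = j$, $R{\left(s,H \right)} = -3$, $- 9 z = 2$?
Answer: $\frac{1}{16} \approx 0.0625$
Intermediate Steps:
$z = - \frac{2}{9}$ ($z = \left(- \frac{1}{9}\right) 2 = - \frac{2}{9} \approx -0.22222$)
$u{\left(b \right)} = -3$
$w{\left(A,Z \right)} = -3$
$v{\left(a \right)} = - \frac{3}{a}$
$v^{2}{\left(12 \right)} = \left(- \frac{3}{12}\right)^{2} = \left(\left(-3\right) \frac{1}{12}\right)^{2} = \left(- \frac{1}{4}\right)^{2} = \frac{1}{16}$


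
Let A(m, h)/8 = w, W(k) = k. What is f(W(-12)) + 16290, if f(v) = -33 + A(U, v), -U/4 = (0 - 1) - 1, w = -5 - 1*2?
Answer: 16201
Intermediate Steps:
w = -7 (w = -5 - 2 = -7)
U = 8 (U = -4*((0 - 1) - 1) = -4*(-1 - 1) = -4*(-2) = 8)
A(m, h) = -56 (A(m, h) = 8*(-7) = -56)
f(v) = -89 (f(v) = -33 - 56 = -89)
f(W(-12)) + 16290 = -89 + 16290 = 16201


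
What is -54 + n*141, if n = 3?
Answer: 369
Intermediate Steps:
-54 + n*141 = -54 + 3*141 = -54 + 423 = 369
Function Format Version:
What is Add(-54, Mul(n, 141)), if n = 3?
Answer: 369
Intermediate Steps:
Add(-54, Mul(n, 141)) = Add(-54, Mul(3, 141)) = Add(-54, 423) = 369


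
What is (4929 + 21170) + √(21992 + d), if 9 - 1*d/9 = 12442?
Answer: 26099 + I*√89905 ≈ 26099.0 + 299.84*I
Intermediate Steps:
d = -111897 (d = 81 - 9*12442 = 81 - 111978 = -111897)
(4929 + 21170) + √(21992 + d) = (4929 + 21170) + √(21992 - 111897) = 26099 + √(-89905) = 26099 + I*√89905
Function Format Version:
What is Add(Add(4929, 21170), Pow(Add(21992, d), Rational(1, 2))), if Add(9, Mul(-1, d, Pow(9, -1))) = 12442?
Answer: Add(26099, Mul(I, Pow(89905, Rational(1, 2)))) ≈ Add(26099., Mul(299.84, I))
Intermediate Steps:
d = -111897 (d = Add(81, Mul(-9, 12442)) = Add(81, -111978) = -111897)
Add(Add(4929, 21170), Pow(Add(21992, d), Rational(1, 2))) = Add(Add(4929, 21170), Pow(Add(21992, -111897), Rational(1, 2))) = Add(26099, Pow(-89905, Rational(1, 2))) = Add(26099, Mul(I, Pow(89905, Rational(1, 2))))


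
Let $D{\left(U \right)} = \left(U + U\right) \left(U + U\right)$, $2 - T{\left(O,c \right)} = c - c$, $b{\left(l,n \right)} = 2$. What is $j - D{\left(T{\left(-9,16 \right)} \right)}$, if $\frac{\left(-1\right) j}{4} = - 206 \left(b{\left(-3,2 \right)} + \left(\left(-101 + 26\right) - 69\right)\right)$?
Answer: $-117024$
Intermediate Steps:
$T{\left(O,c \right)} = 2$ ($T{\left(O,c \right)} = 2 - \left(c - c\right) = 2 - 0 = 2 + 0 = 2$)
$D{\left(U \right)} = 4 U^{2}$ ($D{\left(U \right)} = 2 U 2 U = 4 U^{2}$)
$j = -117008$ ($j = - 4 \left(- 206 \left(2 + \left(\left(-101 + 26\right) - 69\right)\right)\right) = - 4 \left(- 206 \left(2 - 144\right)\right) = - 4 \left(\left(-206\right) \left(-142\right)\right) = \left(-4\right) 29252 = -117008$)
$j - D{\left(T{\left(-9,16 \right)} \right)} = -117008 - 4 \cdot 2^{2} = -117008 - 4 \cdot 4 = -117008 - 16 = -117024$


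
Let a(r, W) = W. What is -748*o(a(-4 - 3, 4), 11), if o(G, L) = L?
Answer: -8228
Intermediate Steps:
-748*o(a(-4 - 3, 4), 11) = -748*11 = -8228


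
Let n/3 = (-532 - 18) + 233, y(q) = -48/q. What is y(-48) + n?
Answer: -950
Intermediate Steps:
n = -951 (n = 3*((-532 - 18) + 233) = 3*(-550 + 233) = 3*(-317) = -951)
y(-48) + n = -48/(-48) - 951 = -48*(-1/48) - 951 = 1 - 951 = -950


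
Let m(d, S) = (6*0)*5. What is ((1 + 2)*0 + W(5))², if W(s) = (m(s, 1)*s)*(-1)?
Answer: 0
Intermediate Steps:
m(d, S) = 0 (m(d, S) = 0*5 = 0)
W(s) = 0 (W(s) = (0*s)*(-1) = 0*(-1) = 0)
((1 + 2)*0 + W(5))² = ((1 + 2)*0 + 0)² = (3*0 + 0)² = (0 + 0)² = 0² = 0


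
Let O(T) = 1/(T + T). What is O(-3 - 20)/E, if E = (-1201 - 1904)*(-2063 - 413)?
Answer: -1/353647080 ≈ -2.8277e-9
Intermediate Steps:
E = 7687980 (E = -3105*(-2476) = 7687980)
O(T) = 1/(2*T)
O(-3 - 20)/E = (1/(2*(-3 - 20)))/7687980 = ((½)/(-23))*(1/7687980) = ((½)*(-1/23))*(1/7687980) = -1/46*1/7687980 = -1/353647080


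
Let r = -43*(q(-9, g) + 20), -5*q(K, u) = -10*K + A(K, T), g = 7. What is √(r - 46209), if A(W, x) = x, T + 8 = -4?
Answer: I*√1159955/5 ≈ 215.4*I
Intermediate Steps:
T = -12 (T = -8 - 4 = -12)
q(K, u) = 12/5 + 2*K (q(K, u) = -(-10*K - 12)/5 = -(-12 - 10*K)/5 = 12/5 + 2*K)
r = -946/5 (r = -43*((12/5 + 2*(-9)) + 20) = -43*((12/5 - 18) + 20) = -43*(-78/5 + 20) = -43*22/5 = -946/5 ≈ -189.20)
√(r - 46209) = √(-946/5 - 46209) = √(-231991/5) = I*√1159955/5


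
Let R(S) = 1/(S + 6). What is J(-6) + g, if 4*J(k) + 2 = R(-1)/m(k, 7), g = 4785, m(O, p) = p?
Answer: 669831/140 ≈ 4784.5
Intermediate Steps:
R(S) = 1/(6 + S)
J(k) = -69/140 (J(k) = -½ + (1/((6 - 1)*7))/4 = -½ + ((⅐)/5)/4 = -½ + ((⅕)*(⅐))/4 = -½ + (¼)*(1/35) = -½ + 1/140 = -69/140)
J(-6) + g = -69/140 + 4785 = 669831/140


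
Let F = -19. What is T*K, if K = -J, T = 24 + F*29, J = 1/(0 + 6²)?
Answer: 527/36 ≈ 14.639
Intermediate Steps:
J = 1/36 (J = 1/(0 + 36) = 1/36 ≈ 0.027778)
T = -527 (T = 24 - 19*29 = 24 - 551 = -527)
K = -1/36 (K = -1*1/36 = -1/36 ≈ -0.027778)
T*K = -527*(-1/36) = 527/36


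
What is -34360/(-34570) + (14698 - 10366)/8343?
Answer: 14547424/9613917 ≈ 1.5132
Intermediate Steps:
-34360/(-34570) + (14698 - 10366)/8343 = -34360*(-1/34570) + 4332*(1/8343) = 3436/3457 + 1444/2781 = 14547424/9613917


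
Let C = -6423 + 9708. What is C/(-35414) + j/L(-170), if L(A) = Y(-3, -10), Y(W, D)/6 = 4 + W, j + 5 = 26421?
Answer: 467738257/106242 ≈ 4402.6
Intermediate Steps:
j = 26416 (j = -5 + 26421 = 26416)
Y(W, D) = 24 + 6*W (Y(W, D) = 6*(4 + W) = 24 + 6*W)
L(A) = 6 (L(A) = 24 + 6*(-3) = 24 - 18 = 6)
C = 3285
C/(-35414) + j/L(-170) = 3285/(-35414) + 26416/6 = 3285*(-1/35414) + 26416*(⅙) = -3285/35414 + 13208/3 = 467738257/106242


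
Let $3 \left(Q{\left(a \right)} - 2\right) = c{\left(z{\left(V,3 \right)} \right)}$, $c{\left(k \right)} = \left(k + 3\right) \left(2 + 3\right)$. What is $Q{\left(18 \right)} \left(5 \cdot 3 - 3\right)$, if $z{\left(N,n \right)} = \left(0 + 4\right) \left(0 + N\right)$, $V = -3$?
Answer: $-156$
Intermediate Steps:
$z{\left(N,n \right)} = 4 N$
$c{\left(k \right)} = 15 + 5 k$ ($c{\left(k \right)} = \left(3 + k\right) 5 = 15 + 5 k$)
$Q{\left(a \right)} = -13$ ($Q{\left(a \right)} = 2 + \frac{15 + 5 \cdot 4 \left(-3\right)}{3} = 2 + \frac{15 + 5 \left(-12\right)}{3} = 2 + \frac{15 - 60}{3} = 2 + \frac{1}{3} \left(-45\right) = 2 - 15 = -13$)
$Q{\left(18 \right)} \left(5 \cdot 3 - 3\right) = - 13 \left(5 \cdot 3 - 3\right) = - 13 \left(15 - 3\right) = \left(-13\right) 12 = -156$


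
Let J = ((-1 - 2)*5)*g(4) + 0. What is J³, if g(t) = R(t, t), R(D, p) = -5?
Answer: 421875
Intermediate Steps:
g(t) = -5
J = 75 (J = ((-1 - 2)*5)*(-5) + 0 = -3*5*(-5) + 0 = -15*(-5) + 0 = 75 + 0 = 75)
J³ = 75³ = 421875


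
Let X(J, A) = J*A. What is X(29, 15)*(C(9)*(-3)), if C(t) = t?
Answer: -11745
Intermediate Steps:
X(J, A) = A*J
X(29, 15)*(C(9)*(-3)) = (15*29)*(9*(-3)) = 435*(-27) = -11745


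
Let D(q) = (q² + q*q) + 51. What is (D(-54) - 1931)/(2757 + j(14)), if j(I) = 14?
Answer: 3952/2771 ≈ 1.4262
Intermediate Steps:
D(q) = 51 + 2*q² (D(q) = (q² + q²) + 51 = 2*q² + 51 = 51 + 2*q²)
(D(-54) - 1931)/(2757 + j(14)) = ((51 + 2*(-54)²) - 1931)/(2757 + 14) = ((51 + 2*2916) - 1931)/2771 = ((51 + 5832) - 1931)*(1/2771) = (5883 - 1931)*(1/2771) = 3952*(1/2771) = 3952/2771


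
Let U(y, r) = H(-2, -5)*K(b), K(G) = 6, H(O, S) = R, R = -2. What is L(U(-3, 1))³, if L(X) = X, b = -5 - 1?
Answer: -1728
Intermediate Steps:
H(O, S) = -2
b = -6
U(y, r) = -12 (U(y, r) = -2*6 = -12)
L(U(-3, 1))³ = (-12)³ = -1728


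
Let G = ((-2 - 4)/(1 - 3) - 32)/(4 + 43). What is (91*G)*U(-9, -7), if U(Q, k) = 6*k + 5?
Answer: 97643/47 ≈ 2077.5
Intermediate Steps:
U(Q, k) = 5 + 6*k
G = -29/47 (G = (-6/(-2) - 32)/47 = (-6*(-½) - 32)*(1/47) = (3 - 32)*(1/47) = -29*1/47 = -29/47 ≈ -0.61702)
(91*G)*U(-9, -7) = (91*(-29/47))*(5 + 6*(-7)) = -2639*(5 - 42)/47 = -2639/47*(-37) = 97643/47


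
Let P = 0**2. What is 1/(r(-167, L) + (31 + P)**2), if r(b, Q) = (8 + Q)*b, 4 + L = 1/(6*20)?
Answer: 120/34993 ≈ 0.0034293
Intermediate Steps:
P = 0
L = -479/120 (L = -4 + 1/(6*20) = -4 + 1/120 = -479/120 ≈ -3.9917)
r(b, Q) = b*(8 + Q)
1/(r(-167, L) + (31 + P)**2) = 1/(-167*(8 - 479/120) + (31 + 0)**2) = 1/(-167*481/120 + 31**2) = 1/(-80327/120 + 961) = 1/(34993/120) = 120/34993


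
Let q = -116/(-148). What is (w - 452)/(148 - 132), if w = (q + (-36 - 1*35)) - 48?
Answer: -10549/296 ≈ -35.638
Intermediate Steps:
q = 29/37 (q = -116*(-1/148) = 29/37 ≈ 0.78378)
w = -4374/37 (w = (29/37 + (-36 - 1*35)) - 48 = (29/37 + (-36 - 35)) - 48 = (29/37 - 71) - 48 = -2598/37 - 48 = -4374/37 ≈ -118.22)
(w - 452)/(148 - 132) = (-4374/37 - 452)/(148 - 132) = -21098/37/16 = -21098/37*1/16 = -10549/296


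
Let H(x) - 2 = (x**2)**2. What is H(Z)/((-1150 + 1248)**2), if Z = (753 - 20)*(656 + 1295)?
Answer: 4182586931251167269098323/9604 ≈ 4.3550e+20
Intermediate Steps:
Z = 1430083 (Z = 733*1951 = 1430083)
H(x) = 2 + x**4 (H(x) = 2 + (x**2)**2 = 2 + x**4)
H(Z)/((-1150 + 1248)**2) = (2 + 1430083**4)/((-1150 + 1248)**2) = (2 + 4182586931251167269098321)/(98**2) = 4182586931251167269098323/9604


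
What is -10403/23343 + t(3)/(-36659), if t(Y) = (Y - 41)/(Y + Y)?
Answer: -381215738/855731037 ≈ -0.44549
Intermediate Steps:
t(Y) = (-41 + Y)/(2*Y) (t(Y) = (-41 + Y)/((2*Y)) = (-41 + Y)*(1/(2*Y)) = (-41 + Y)/(2*Y))
-10403/23343 + t(3)/(-36659) = -10403/23343 + ((½)*(-41 + 3)/3)/(-36659) = -10403*1/23343 + ((½)*(⅓)*(-38))*(-1/36659) = -10403/23343 - 19/3*(-1/36659) = -10403/23343 + 19/109977 = -381215738/855731037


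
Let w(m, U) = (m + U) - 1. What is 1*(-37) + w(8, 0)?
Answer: -30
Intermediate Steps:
w(m, U) = -1 + U + m (w(m, U) = (U + m) - 1 = -1 + U + m)
1*(-37) + w(8, 0) = 1*(-37) + (-1 + 0 + 8) = -37 + 7 = -30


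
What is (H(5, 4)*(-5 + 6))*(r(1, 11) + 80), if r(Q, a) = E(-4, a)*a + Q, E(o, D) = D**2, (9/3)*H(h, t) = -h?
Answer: -7060/3 ≈ -2353.3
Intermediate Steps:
H(h, t) = -h/3 (H(h, t) = (-h)/3 = -h/3)
r(Q, a) = Q + a**3 (r(Q, a) = a**2*a + Q = a**3 + Q = Q + a**3)
(H(5, 4)*(-5 + 6))*(r(1, 11) + 80) = ((-1/3*5)*(-5 + 6))*((1 + 11**3) + 80) = (-5/3*1)*((1 + 1331) + 80) = -5*(1332 + 80)/3 = -5/3*1412 = -7060/3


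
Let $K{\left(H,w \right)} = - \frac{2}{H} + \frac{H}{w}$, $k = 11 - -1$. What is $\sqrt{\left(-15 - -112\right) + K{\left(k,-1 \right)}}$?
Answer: $\frac{\sqrt{3054}}{6} \approx 9.2105$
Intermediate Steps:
$k = 12$ ($k = 11 + 1 = 12$)
$\sqrt{\left(-15 - -112\right) + K{\left(k,-1 \right)}} = \sqrt{\left(-15 - -112\right) + \left(- \frac{2}{12} + \frac{12}{-1}\right)} = \sqrt{\left(-15 + 112\right) + \left(\left(-2\right) \frac{1}{12} + 12 \left(-1\right)\right)} = \sqrt{97 - \frac{73}{6}} = \sqrt{\frac{509}{6}} = \frac{\sqrt{3054}}{6}$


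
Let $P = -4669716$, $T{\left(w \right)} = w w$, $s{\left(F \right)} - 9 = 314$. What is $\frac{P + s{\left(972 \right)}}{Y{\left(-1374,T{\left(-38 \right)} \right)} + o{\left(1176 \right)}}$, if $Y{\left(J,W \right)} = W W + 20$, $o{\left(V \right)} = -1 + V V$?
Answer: $- \frac{4669393}{3468131} \approx -1.3464$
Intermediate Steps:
$s{\left(F \right)} = 323$ ($s{\left(F \right)} = 9 + 314 = 323$)
$o{\left(V \right)} = -1 + V^{2}$
$T{\left(w \right)} = w^{2}$
$Y{\left(J,W \right)} = 20 + W^{2}$ ($Y{\left(J,W \right)} = W^{2} + 20 = 20 + W^{2}$)
$\frac{P + s{\left(972 \right)}}{Y{\left(-1374,T{\left(-38 \right)} \right)} + o{\left(1176 \right)}} = \frac{-4669716 + 323}{\left(20 + \left(\left(-38\right)^{2}\right)^{2}\right) - \left(1 - 1176^{2}\right)} = - \frac{4669393}{\left(20 + 1444^{2}\right) + \left(-1 + 1382976\right)} = - \frac{4669393}{\left(20 + 2085136\right) + 1382975} = - \frac{4669393}{2085156 + 1382975} = - \frac{4669393}{3468131}$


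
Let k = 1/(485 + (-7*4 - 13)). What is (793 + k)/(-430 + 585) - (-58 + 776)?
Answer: -49060667/68820 ≈ -712.88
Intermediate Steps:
k = 1/444 (k = 1/(485 + (-28 - 13)) = 1/(485 - 41) = 1/444 ≈ 0.0022523)
(793 + k)/(-430 + 585) - (-58 + 776) = (793 + 1/444)/(-430 + 585) - (-58 + 776) = (352093/444)/155 - 1*718 = (352093/444)*(1/155) - 718 = 352093/68820 - 718 = -49060667/68820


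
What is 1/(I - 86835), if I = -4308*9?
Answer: -1/125607 ≈ -7.9613e-6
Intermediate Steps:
I = -38772
1/(I - 86835) = 1/(-38772 - 86835) = 1/(-125607) = -1/125607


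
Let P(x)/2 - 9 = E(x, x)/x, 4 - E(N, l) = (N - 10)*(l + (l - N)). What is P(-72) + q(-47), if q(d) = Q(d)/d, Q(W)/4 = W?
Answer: 1673/9 ≈ 185.89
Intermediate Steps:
Q(W) = 4*W
E(N, l) = 4 - (-10 + N)*(-N + 2*l) (E(N, l) = 4 - (N - 10)*(l + (l - N)) = 4 - (-10 + N)*(-N + 2*l))
q(d) = 4 (q(d) = (4*d)/d = 4)
P(x) = 18 + 2*(4 - x² + 10*x)/x (P(x) = 18 + 2*((4 + x² - 10*x + 20*x - 2*x*x)/x) = 18 + 2*((4 + x² - 10*x + 20*x - 2*x²)/x) = 18 + 2*((4 - x² + 10*x)/x) = 18 + 2*(4 - x² + 10*x)/x)
P(-72) + q(-47) = (38 - 2*(-72) + 8/(-72)) + 4 = (38 + 144 + 8*(-1/72)) + 4 = (38 + 144 - ⅑) + 4 = 1637/9 + 4 = 1673/9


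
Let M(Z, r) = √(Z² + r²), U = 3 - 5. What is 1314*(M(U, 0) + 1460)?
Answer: 1921068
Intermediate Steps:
U = -2
1314*(M(U, 0) + 1460) = 1314*(√((-2)² + 0²) + 1460) = 1314*(√(4 + 0) + 1460) = 1314*(√4 + 1460) = 1314*(2 + 1460) = 1314*1462 = 1921068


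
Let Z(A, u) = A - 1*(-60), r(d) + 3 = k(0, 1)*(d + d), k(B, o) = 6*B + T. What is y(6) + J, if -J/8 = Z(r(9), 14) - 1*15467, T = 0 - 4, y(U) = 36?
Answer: 123892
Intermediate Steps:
T = -4
k(B, o) = -4 + 6*B (k(B, o) = 6*B - 4 = -4 + 6*B)
r(d) = -3 - 8*d (r(d) = -3 + (-4 + 6*0)*(d + d) = -3 + (-4 + 0)*(2*d) = -3 - 8*d)
Z(A, u) = 60 + A (Z(A, u) = A + 60 = 60 + A)
J = 123856 (J = -8*((60 + (-3 - 8*9)) - 1*15467) = -8*((60 + (-3 - 72)) - 15467) = -8*((60 - 75) - 15467) = -8*(-15 - 15467) = -8*(-15482) = 123856)
y(6) + J = 36 + 123856 = 123892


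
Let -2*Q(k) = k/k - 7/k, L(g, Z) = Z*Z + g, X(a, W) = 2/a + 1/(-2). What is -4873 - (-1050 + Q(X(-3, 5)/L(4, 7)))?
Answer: -7327/2 ≈ -3663.5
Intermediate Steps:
X(a, W) = -1/2 + 2/a (X(a, W) = 2/a + 1*(-1/2) = 2/a - 1/2 = -1/2 + 2/a)
L(g, Z) = g + Z**2 (L(g, Z) = Z**2 + g = g + Z**2)
Q(k) = -1/2 + 7/(2*k) (Q(k) = -(k/k - 7/k)/2 = -(1 - 7/k)/2 = -1/2 + 7/(2*k))
-4873 - (-1050 + Q(X(-3, 5)/L(4, 7))) = -4873 - (-1050 + (7 - (1/2)*(4 - 1*(-3))/(-3)/(4 + 7**2))/(2*((((1/2)*(4 - 1*(-3))/(-3))/(4 + 7**2))))) = -4873 - (-1050 + (7 - (1/2)*(-1/3)*(4 + 3)/(4 + 49))/(2*((((1/2)*(-1/3)*(4 + 3))/(4 + 49))))) = -4873 - (-1050 + (7 - (1/2)*(-1/3)*7/53)/(2*((((1/2)*(-1/3)*7)/53)))) = -4873 - (-1050 + (7 - (-7)/(6*53))/(2*((-7/6*1/53)))) = -4873 - (-1050 + (7 - 1*(-7/318))/(2*(-7/318))) = -4873 - (-1050 + (1/2)*(-318/7)*(7 + 7/318)) = -4873 - (-1050 + (1/2)*(-318/7)*(2233/318)) = -4873 - (-1050 - 319/2) = -4873 - 1*(-2419/2) = -4873 + 2419/2 = -7327/2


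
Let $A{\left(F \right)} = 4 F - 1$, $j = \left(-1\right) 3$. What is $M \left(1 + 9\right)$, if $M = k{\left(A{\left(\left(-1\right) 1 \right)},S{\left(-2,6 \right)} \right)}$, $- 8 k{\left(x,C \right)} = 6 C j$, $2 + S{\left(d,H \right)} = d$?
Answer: $-90$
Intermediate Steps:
$S{\left(d,H \right)} = -2 + d$
$j = -3$
$A{\left(F \right)} = -1 + 4 F$
$k{\left(x,C \right)} = \frac{9 C}{4}$ ($k{\left(x,C \right)} = - \frac{6 C \left(-3\right)}{8} = - \frac{\left(-18\right) C}{8} = \frac{9 C}{4}$)
$M = -9$ ($M = \frac{9 \left(-2 - 2\right)}{4} = \frac{9}{4} \left(-4\right) = -9$)
$M \left(1 + 9\right) = - 9 \left(1 + 9\right) = \left(-9\right) 10 = -90$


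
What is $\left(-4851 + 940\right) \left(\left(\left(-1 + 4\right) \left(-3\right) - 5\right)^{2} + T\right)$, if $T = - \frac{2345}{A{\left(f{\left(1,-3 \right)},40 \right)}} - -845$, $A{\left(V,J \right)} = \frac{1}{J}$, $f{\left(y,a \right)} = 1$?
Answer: $362780449$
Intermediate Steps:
$T = -92955$ ($T = - \frac{2345}{\frac{1}{40}} - -845 = - 2345 \frac{1}{\frac{1}{40}} + 845 = \left(-2345\right) 40 + 845 = -93800 + 845 = -92955$)
$\left(-4851 + 940\right) \left(\left(\left(-1 + 4\right) \left(-3\right) - 5\right)^{2} + T\right) = \left(-4851 + 940\right) \left(\left(\left(-1 + 4\right) \left(-3\right) - 5\right)^{2} - 92955\right) = - 3911 \left(\left(3 \left(-3\right) - 5\right)^{2} - 92955\right) = - 3911 \left(\left(-9 - 5\right)^{2} - 92955\right) = - 3911 \left(\left(-14\right)^{2} - 92955\right) = - 3911 \left(196 - 92955\right) = \left(-3911\right) \left(-92759\right) = 362780449$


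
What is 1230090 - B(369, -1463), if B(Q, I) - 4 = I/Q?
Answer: 453903197/369 ≈ 1.2301e+6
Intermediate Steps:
B(Q, I) = 4 + I/Q
1230090 - B(369, -1463) = 1230090 - (4 - 1463/369) = 1230090 - 1*13/369 = 1230090 - 13/369 = 453903197/369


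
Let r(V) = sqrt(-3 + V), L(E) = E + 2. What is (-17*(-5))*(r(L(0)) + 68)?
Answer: 5780 + 85*I ≈ 5780.0 + 85.0*I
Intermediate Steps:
L(E) = 2 + E
(-17*(-5))*(r(L(0)) + 68) = (-17*(-5))*(sqrt(-3 + (2 + 0)) + 68) = 85*(sqrt(-3 + 2) + 68) = 85*(sqrt(-1) + 68) = 85*(I + 68) = 85*(68 + I) = 5780 + 85*I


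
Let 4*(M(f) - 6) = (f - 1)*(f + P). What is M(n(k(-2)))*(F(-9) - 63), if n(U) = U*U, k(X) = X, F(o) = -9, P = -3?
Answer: -486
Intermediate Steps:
n(U) = U²
M(f) = 6 + (-1 + f)*(-3 + f)/4 (M(f) = 6 + ((f - 1)*(f - 3))/4 = 6 + ((-1 + f)*(-3 + f))/4 = 6 + (-1 + f)*(-3 + f)/4)
M(n(k(-2)))*(F(-9) - 63) = (27/4 - 1*(-2)² + ((-2)²)²/4)*(-9 - 63) = (27/4 - 1*4 + (¼)*4²)*(-72) = (27/4 - 4 + (¼)*16)*(-72) = (27/4 - 4 + 4)*(-72) = (27/4)*(-72) = -486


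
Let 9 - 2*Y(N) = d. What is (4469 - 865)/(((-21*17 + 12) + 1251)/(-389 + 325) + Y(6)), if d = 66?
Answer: -115328/1365 ≈ -84.489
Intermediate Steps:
Y(N) = -57/2 (Y(N) = 9/2 - ½*66 = 9/2 - 33 = -57/2)
(4469 - 865)/(((-21*17 + 12) + 1251)/(-389 + 325) + Y(6)) = (4469 - 865)/(((-21*17 + 12) + 1251)/(-389 + 325) - 57/2) = 3604/(((-357 + 12) + 1251)/(-64) - 57/2) = 3604/((-345 + 1251)*(-1/64) - 57/2) = 3604/(906*(-1/64) - 57/2) = 3604/(-453/32 - 57/2) = 3604/(-1365/32) = 3604*(-32/1365) = -115328/1365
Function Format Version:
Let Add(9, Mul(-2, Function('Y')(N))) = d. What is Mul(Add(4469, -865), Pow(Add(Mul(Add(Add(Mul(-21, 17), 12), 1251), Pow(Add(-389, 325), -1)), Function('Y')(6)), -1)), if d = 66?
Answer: Rational(-115328, 1365) ≈ -84.489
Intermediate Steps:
Function('Y')(N) = Rational(-57, 2) (Function('Y')(N) = Add(Rational(9, 2), Mul(Rational(-1, 2), 66)) = Add(Rational(9, 2), -33) = Rational(-57, 2))
Mul(Add(4469, -865), Pow(Add(Mul(Add(Add(Mul(-21, 17), 12), 1251), Pow(Add(-389, 325), -1)), Function('Y')(6)), -1)) = Mul(Add(4469, -865), Pow(Add(Mul(Add(Add(Mul(-21, 17), 12), 1251), Pow(Add(-389, 325), -1)), Rational(-57, 2)), -1)) = Mul(3604, Pow(Add(Mul(Add(Add(-357, 12), 1251), Pow(-64, -1)), Rational(-57, 2)), -1)) = Mul(3604, Pow(Add(Mul(Add(-345, 1251), Rational(-1, 64)), Rational(-57, 2)), -1)) = Mul(3604, Pow(Add(Mul(906, Rational(-1, 64)), Rational(-57, 2)), -1)) = Mul(3604, Pow(Add(Rational(-453, 32), Rational(-57, 2)), -1)) = Mul(3604, Pow(Rational(-1365, 32), -1)) = Mul(3604, Rational(-32, 1365)) = Rational(-115328, 1365)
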